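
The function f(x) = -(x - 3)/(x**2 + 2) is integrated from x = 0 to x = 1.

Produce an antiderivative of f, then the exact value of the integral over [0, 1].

Antiderivative: F(x) = (-log(x**2 + 2) + 3*sqrt(2)*atan(sqrt(2)*x/2))/2; value = -log(3)/2 + log(2)/2 + 3*sqrt(2)*atan(sqrt(2)/2)/2

For F(x) to be correct the identity F'(x) - f(x) = 0 must hold.
F(x) = (-log(x**2 + 2) + 3*sqrt(2)*atan(sqrt(2)*x/2))/2 is an antiderivative of f.
Check: d/dx[(-log(x**2 + 2) + 3*sqrt(2)*atan(sqrt(2)*x/2))/2] = (3 - x)/(x**2 + 2), which equals f(x).
F(1) = -log(3)/2 + 3*sqrt(2)*atan(sqrt(2)/2)/2; F(0) = -log(2)/2.
Integral = F(1) - F(0) = -log(3)/2 + log(2)/2 + 3*sqrt(2)*atan(sqrt(2)/2)/2.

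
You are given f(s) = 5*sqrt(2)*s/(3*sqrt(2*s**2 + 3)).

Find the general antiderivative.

F(s) = 5*sqrt(2)*sqrt(2*s**2 + 3)/6 + C

f matches the chain-rule pattern g'(h)*h' with inner function h(s) = s**2 + 3/2; substituting u = h(s) collapses the integral.
Check: d/ds[5*sqrt(2)*sqrt(2*s**2 + 3)/6] = 5*sqrt(2)*s/(3*sqrt(2*s**2 + 3)) = f(s).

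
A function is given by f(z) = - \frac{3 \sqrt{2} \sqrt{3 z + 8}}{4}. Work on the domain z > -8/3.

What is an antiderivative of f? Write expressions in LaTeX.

An antiderivative is F(z) = - \frac{\sqrt{2} \left(3 z + 8\right)^{\frac{3}{2}}}{6}.

Since d/dz undoes antidifferentiation here, F'(z) = f(z) is required of F(z).
Check: d/dz[- \frac{\sqrt{2} \left(3 z + 8\right)^{\frac{3}{2}}}{6}] = - \frac{3 \sqrt{2} \sqrt{3 z + 8}}{4} = f(z).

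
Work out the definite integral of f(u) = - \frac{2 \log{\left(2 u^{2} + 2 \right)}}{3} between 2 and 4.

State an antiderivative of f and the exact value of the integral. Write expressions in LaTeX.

For F(u) to be correct the identity F'(u) - f(u) = 0 must hold.
F(u) = - \frac{2 \left(u \log{\left(2 u^{2} + 2 \right)} - 2 u + 2 \operatorname{atan}{\left(u \right)}\right)}{3} is an antiderivative of f.
Check: d/du[- \frac{2 \left(u \log{\left(2 u^{2} + 2 \right)} - 2 u + 2 \operatorname{atan}{\left(u \right)}\right)}{3}] = - \frac{2 \log{\left(u^{2} + 1 \right)}}{3} - \frac{2 \log{\left(2 \right)}}{3}, which equals f(u).
F(4) = - \frac{8 \log{\left(34 \right)}}{3} - \frac{4 \operatorname{atan}{\left(4 \right)}}{3} + \frac{16}{3}; F(2) = - \frac{4 \log{\left(10 \right)}}{3} - \frac{4 \operatorname{atan}{\left(2 \right)}}{3} + \frac{8}{3}.
Integral = F(4) - F(2) = - \frac{8 \log{\left(34 \right)}}{3} - \frac{4 \operatorname{atan}{\left(4 \right)}}{3} + \frac{4 \operatorname{atan}{\left(2 \right)}}{3} + \frac{8}{3} + \frac{4 \log{\left(10 \right)}}{3}.

Antiderivative: F(u) = - \frac{2 \left(u \log{\left(2 u^{2} + 2 \right)} - 2 u + 2 \operatorname{atan}{\left(u \right)}\right)}{3}; value = - \frac{8 \log{\left(34 \right)}}{3} - \frac{4 \operatorname{atan}{\left(4 \right)}}{3} + \frac{4 \operatorname{atan}{\left(2 \right)}}{3} + \frac{8}{3} + \frac{4 \log{\left(10 \right)}}{3}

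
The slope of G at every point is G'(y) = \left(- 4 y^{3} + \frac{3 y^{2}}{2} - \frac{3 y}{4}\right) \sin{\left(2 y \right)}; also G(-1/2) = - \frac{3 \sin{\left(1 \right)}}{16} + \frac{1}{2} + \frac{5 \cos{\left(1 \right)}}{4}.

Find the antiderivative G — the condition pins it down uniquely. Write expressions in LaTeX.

Whatever form G(y) takes, its d/dy must return the stated G'(y).
A general antiderivative is 2 y^{3} \cos{\left(2 y \right)} - 3 y^{2} \sin{\left(2 y \right)} - \frac{3 y^{2} \cos{\left(2 y \right)}}{4} + \frac{3 y \sin{\left(2 y \right)}}{4} - \frac{21 y \cos{\left(2 y \right)}}{8} + \frac{21 \sin{\left(2 y \right)}}{16} + \frac{3 \cos{\left(2 y \right)}}{8} + C.
The condition gives C = - \frac{3 \sin{\left(1 \right)}}{16} + \frac{1}{2} + \frac{5 \cos{\left(1 \right)}}{4} - (- \frac{3 \sin{\left(1 \right)}}{16} + \frac{5 \cos{\left(1 \right)}}{4}) = \frac{1}{2}.
So G(y) = 2 y^{3} \cos{\left(2 y \right)} - 3 y^{2} \sin{\left(2 y \right)} - \frac{3 y^{2} \cos{\left(2 y \right)}}{4} + \frac{3 y \sin{\left(2 y \right)}}{4} - \frac{21 y \cos{\left(2 y \right)}}{8} + \frac{21 \sin{\left(2 y \right)}}{16} + \frac{3 \cos{\left(2 y \right)}}{8} + \frac{1}{2}.
Check: d/dy[2 y^{3} \cos{\left(2 y \right)} - 3 y^{2} \sin{\left(2 y \right)} - \frac{3 y^{2} \cos{\left(2 y \right)}}{4} + \frac{3 y \sin{\left(2 y \right)}}{4} - \frac{21 y \cos{\left(2 y \right)}}{8} + \frac{21 \sin{\left(2 y \right)}}{16} + \frac{3 \cos{\left(2 y \right)}}{8} + \frac{1}{2}] = - 4 y^{3} \sin{\left(2 y \right)} + \frac{3 y^{2} \sin{\left(2 y \right)}}{2} - \frac{3 y \sin{\left(2 y \right)}}{4}, which equals G'(y).

G(y) = 2 y^{3} \cos{\left(2 y \right)} - 3 y^{2} \sin{\left(2 y \right)} - \frac{3 y^{2} \cos{\left(2 y \right)}}{4} + \frac{3 y \sin{\left(2 y \right)}}{4} - \frac{21 y \cos{\left(2 y \right)}}{8} + \frac{21 \sin{\left(2 y \right)}}{16} + \frac{3 \cos{\left(2 y \right)}}{8} + \frac{1}{2}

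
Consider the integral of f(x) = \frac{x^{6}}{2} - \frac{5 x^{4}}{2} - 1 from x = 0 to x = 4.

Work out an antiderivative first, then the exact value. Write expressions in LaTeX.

Integrate term by term and add the pieces.
F(x) = \frac{x \left(x^{6} - 7 x^{4} - 14\right)}{14} is an antiderivative of f.
Check: d/dx[\frac{x \left(x^{6} - 7 x^{4} - 14\right)}{14}] = \frac{x^{6}}{2} - \frac{5 x^{4}}{2} - 1 = f(x).
F(4) = \frac{4580}{7}; F(0) = 0.
Integral = F(4) - F(0) = \frac{4580}{7}.

Antiderivative: F(x) = \frac{x \left(x^{6} - 7 x^{4} - 14\right)}{14}; value = \frac{4580}{7}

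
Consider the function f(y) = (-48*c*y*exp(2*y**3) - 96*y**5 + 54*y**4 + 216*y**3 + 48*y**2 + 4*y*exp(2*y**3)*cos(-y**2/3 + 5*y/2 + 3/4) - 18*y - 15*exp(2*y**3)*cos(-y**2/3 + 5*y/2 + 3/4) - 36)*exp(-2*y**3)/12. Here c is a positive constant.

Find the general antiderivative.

F(y) = -2*c*y**2 - (-4*y**3/3 + 3*y**2/4 + 3*y)*exp(-2*y**3) - sin(-y**2/3 + 5*y/2 + 3/4)/2 + C

Differentiate the proposed F(y) back; it has to land on f(y) exactly.
Check: d/dy[-2*c*y**2 - (-4*y**3/3 + 3*y**2/4 + 3*y)*exp(-2*y**3) - sin(-y**2/3 + 5*y/2 + 3/4)/2] = (-48*c*y*exp(2*y**3) - 96*y**5 + 54*y**4 + 216*y**3 + 48*y**2 + 4*y*exp(2*y**3)*cos(-y**2/3 + 5*y/2 + 3/4) - 18*y - 15*exp(2*y**3)*cos(-y**2/3 + 5*y/2 + 3/4) - 36)*exp(-2*y**3)/12 = f(y).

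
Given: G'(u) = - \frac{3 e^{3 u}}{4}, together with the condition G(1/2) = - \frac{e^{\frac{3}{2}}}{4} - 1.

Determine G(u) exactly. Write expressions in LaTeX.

G(u) = - \frac{e^{3 u}}{4} - 1

A first test for any G(u): its u-derivative must equal the given G'(u).
A general antiderivative is - \frac{e^{3 u}}{4} + C.
The condition gives C = - \frac{e^{\frac{3}{2}}}{4} - 1 - (- \frac{e^{\frac{3}{2}}}{4}) = -1.
So G(u) = - \frac{e^{3 u}}{4} - 1.
Check: d/du[- \frac{e^{3 u}}{4} - 1] = - \frac{3 e^{3 u}}{4} = G'(u).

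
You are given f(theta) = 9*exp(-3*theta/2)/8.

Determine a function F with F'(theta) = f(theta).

Differentiate the proposed F(theta) back; it has to land on f(theta) exactly.
Check: d/dtheta[-3*exp(-3*theta/2)/4] = 9*exp(-3*theta/2)/8 = f(theta).

An antiderivative is F(theta) = -3*exp(-3*theta/2)/4.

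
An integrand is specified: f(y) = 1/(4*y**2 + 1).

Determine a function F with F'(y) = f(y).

A first test for any F(y): its y-derivative must equal f(y) identically.
Check: d/dy[atan(2*y)/2] = 1/(4*y**2 + 1) = f(y).

An antiderivative is F(y) = atan(2*y)/2.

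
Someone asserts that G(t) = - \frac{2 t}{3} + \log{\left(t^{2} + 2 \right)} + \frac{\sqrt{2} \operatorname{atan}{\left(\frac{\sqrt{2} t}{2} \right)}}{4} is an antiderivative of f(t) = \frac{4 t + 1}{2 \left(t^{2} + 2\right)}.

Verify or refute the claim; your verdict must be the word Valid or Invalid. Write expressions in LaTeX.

Invalid: d/dt[G] - f = - \frac{2}{3}, which is not 0.

d/dt[G] = \frac{- 4 t^{2} + 12 t - 5}{6 t^{2} + 12}
d/dt[G] - f(t) = - \frac{2}{3} != 0.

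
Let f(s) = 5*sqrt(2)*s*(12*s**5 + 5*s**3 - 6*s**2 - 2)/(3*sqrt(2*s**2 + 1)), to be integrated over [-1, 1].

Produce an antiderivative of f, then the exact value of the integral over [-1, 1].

Recognize the product-rule pattern: f = u'v + uv' with u = -5*sqrt(s**2 + 1/2)/3, v = -2*s**5 + 2*s**2, so integration by parts undoes it.
F(s) = 5*sqrt(2)*s**2*(s - 1)*sqrt(2*s**2 + 1)*(s**2 + s + 1)/3 is an antiderivative of f.
Check: d/ds[5*sqrt(2)*s**2*(s - 1)*sqrt(2*s**2 + 1)*(s**2 + s + 1)/3] = (60*sqrt(2)*s**6 + 25*sqrt(2)*s**4 - 30*sqrt(2)*s**3 - 10*sqrt(2)*s)/(3*sqrt(2*s**2 + 1)), which equals f(s).
F(1) = 0; F(-1) = -10*sqrt(6)/3.
Integral = F(1) - F(-1) = 10*sqrt(6)/3.

Antiderivative: F(s) = 5*sqrt(2)*s**2*(s - 1)*sqrt(2*s**2 + 1)*(s**2 + s + 1)/3; value = 10*sqrt(6)/3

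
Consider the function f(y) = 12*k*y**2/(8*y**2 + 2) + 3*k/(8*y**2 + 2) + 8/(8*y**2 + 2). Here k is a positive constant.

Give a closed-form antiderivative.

Integrate term by term and add the pieces.
Check: d/dy[(3*k*y + 4*atan(2*y))/2] = (12*k*y**2 + 3*k + 8)/(8*y**2 + 2), which equals f(y).

An antiderivative is F(y) = (3*k*y + 4*atan(2*y))/2.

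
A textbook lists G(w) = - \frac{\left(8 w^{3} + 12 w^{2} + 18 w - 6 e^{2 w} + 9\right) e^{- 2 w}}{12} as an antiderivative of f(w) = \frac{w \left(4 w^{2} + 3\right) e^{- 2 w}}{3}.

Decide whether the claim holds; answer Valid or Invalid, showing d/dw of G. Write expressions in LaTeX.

Valid. The derivative of G reproduces f.

d/dw[G] = \frac{\left(4 w^{3} + 3 w\right) e^{- 2 w}}{3}
This equals f(w) exactly, so the claim holds.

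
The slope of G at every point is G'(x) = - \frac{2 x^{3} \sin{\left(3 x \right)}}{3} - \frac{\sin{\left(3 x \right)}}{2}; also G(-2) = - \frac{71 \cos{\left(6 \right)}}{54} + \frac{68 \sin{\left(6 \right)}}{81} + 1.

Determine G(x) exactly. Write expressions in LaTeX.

The integrand splits into summands that can be handled one at a time.
A general antiderivative is \frac{2 x^{3} \cos{\left(3 x \right)}}{9} - \frac{2 x^{2} \sin{\left(3 x \right)}}{9} - \frac{4 x \cos{\left(3 x \right)}}{27} + \frac{4 \sin{\left(3 x \right)}}{81} + \frac{\cos{\left(3 x \right)}}{6} + C.
The condition gives C = - \frac{71 \cos{\left(6 \right)}}{54} + \frac{68 \sin{\left(6 \right)}}{81} + 1 - (- \frac{71 \cos{\left(6 \right)}}{54} + \frac{68 \sin{\left(6 \right)}}{81}) = 1.
So G(x) = \frac{36 x^{3} \cos{\left(3 x \right)} - 36 x^{2} \sin{\left(3 x \right)} - 24 x \cos{\left(3 x \right)} + 8 \sin{\left(3 x \right)} + 27 \cos{\left(3 x \right)} + 162}{162}.
Check: d/dx[\frac{36 x^{3} \cos{\left(3 x \right)} - 36 x^{2} \sin{\left(3 x \right)} - 24 x \cos{\left(3 x \right)} + 8 \sin{\left(3 x \right)} + 27 \cos{\left(3 x \right)} + 162}{162}] = - \frac{2 x^{3} \sin{\left(3 x \right)}}{3} - \frac{\sin{\left(3 x \right)}}{2} = G'(x).

G(x) = \frac{36 x^{3} \cos{\left(3 x \right)} - 36 x^{2} \sin{\left(3 x \right)} - 24 x \cos{\left(3 x \right)} + 8 \sin{\left(3 x \right)} + 27 \cos{\left(3 x \right)} + 162}{162}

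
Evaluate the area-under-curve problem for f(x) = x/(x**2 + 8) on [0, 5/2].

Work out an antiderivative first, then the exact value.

Antiderivative: F(x) = log(x**2/2 + 4)/2; value = -log(4)/2 + log(57/8)/2

The substitution u = x**2/2 + 4 works: f is exactly (dF/du)*(du/dx) for that inner function.
F(x) = log(x**2/2 + 4)/2 is an antiderivative of f.
Check: d/dx[log(x**2/2 + 4)/2] = x/(x**2 + 8) = f(x).
F(5/2) = log(57/8)/2; F(0) = log(4)/2.
Integral = F(5/2) - F(0) = -log(4)/2 + log(57/8)/2.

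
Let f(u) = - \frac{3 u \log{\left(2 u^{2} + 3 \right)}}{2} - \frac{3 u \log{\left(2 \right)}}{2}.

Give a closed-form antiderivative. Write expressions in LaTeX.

Integrate term by term and add the pieces.
Check: d/du[- \frac{3 u^{2} \log{\left(4 u^{2} + 6 \right)}}{4} + \frac{3 u^{2}}{4} - \frac{9 \log{\left(2 u^{2} + 3 \right)}}{8}] = - \frac{3 u \log{\left(2 u^{2} + 3 \right)}}{2} - \frac{3 u \log{\left(2 \right)}}{2} = f(u).

An antiderivative is F(u) = - \frac{3 u^{2} \log{\left(4 u^{2} + 6 \right)}}{4} + \frac{3 u^{2}}{4} - \frac{9 \log{\left(2 u^{2} + 3 \right)}}{8}.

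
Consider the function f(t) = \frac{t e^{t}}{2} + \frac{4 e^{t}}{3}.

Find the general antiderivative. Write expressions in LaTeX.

f has the shape u'v + uv' for u = \frac{t}{2} + \frac{5}{6} and v = e^{t} — it is the derivative of the product u*v.
Check: d/dt[\frac{\left(3 t + 5\right) e^{t}}{6}] = \frac{t e^{t}}{2} + \frac{4 e^{t}}{3} = f(t).

F(t) = \frac{\left(3 t + 5\right) e^{t}}{6} + C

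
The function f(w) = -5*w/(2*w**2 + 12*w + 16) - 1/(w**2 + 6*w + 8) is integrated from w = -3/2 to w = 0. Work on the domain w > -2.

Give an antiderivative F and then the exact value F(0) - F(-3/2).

Antiderivative: F(w) = 2*log(w + 2) - 9*log(w + 4)/2; value = -9*log(4)/2 + 4*log(2) + 9*log(5/2)/2

Factor the denominator (2*(w + 2)*(w + 4)) and decompose: f = -9/(2*(w + 4)) + 2/(w + 2); each piece integrates to a log, atan, or power term.
F(w) = 2*log(w + 2) - 9*log(w + 4)/2 is an antiderivative of f.
Check: d/dw[2*log(w + 2) - 9*log(w + 4)/2] = (-5*w - 2)/(2*w**2 + 12*w + 16), which equals f(w).
F(0) = -9*log(4)/2 + 2*log(2); F(-3/2) = -9*log(5/2)/2 - 2*log(2).
Integral = F(0) - F(-3/2) = -9*log(4)/2 + 4*log(2) + 9*log(5/2)/2.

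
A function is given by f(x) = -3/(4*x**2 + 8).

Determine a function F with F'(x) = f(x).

Check any antiderivative F(x) by computing F'(x) and comparing it with f(x).
Check: d/dx[-3*sqrt(2)*atan(sqrt(2)*x/2)/8] = -3/(4*x**2 + 8) = f(x).

An antiderivative is F(x) = -3*sqrt(2)*atan(sqrt(2)*x/2)/8.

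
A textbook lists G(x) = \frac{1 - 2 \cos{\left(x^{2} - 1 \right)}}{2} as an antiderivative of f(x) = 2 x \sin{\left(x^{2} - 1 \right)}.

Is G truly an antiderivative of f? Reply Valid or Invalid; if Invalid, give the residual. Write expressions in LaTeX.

d/dx[G] = 2 x \sin{\left(x^{2} - 1 \right)}
This equals f(x) exactly, so the claim holds.

Valid - differentiating G returns exactly f.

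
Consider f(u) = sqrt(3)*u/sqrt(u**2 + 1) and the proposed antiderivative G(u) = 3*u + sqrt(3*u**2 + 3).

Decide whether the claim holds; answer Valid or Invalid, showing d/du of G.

d/du[G] = (sqrt(3)*u + 3*sqrt(u**2 + 1))/sqrt(u**2 + 1)
d/du[G] - f(u) = 3 != 0.

Invalid: d/du[G] - f = 3, which is not 0.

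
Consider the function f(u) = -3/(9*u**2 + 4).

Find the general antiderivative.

Differentiate the proposed F(u) back; it has to land on f(u) exactly.
Check: d/du[-atan(3*u/2)/2] = -3/(9*u**2 + 4) = f(u).

F(u) = -atan(3*u/2)/2 + C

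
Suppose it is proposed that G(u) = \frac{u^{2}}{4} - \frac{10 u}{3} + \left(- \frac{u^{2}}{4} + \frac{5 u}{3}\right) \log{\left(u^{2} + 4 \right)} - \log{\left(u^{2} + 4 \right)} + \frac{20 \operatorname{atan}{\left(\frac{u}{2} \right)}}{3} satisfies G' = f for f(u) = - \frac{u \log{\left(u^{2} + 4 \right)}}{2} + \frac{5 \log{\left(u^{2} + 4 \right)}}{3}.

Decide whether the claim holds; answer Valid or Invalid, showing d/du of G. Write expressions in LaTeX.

d/du[G] = - \frac{u \log{\left(u^{2} + 4 \right)}}{2} + \frac{5 \log{\left(u^{2} + 4 \right)}}{3}
This equals f(u) exactly, so the claim holds.

Valid: G'(u) = f(u).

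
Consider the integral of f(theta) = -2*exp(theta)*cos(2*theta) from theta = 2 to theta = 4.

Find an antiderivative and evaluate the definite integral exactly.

Antiderivative: F(theta) = -2*(2*sin(2*theta) + cos(2*theta))*exp(theta)/5; value = -4*exp(4)*sin(8)/5 + 4*exp(2)*sin(4)/5 + 2*exp(2)*cos(4)/5 - 2*exp(4)*cos(8)/5

For F(theta) to be correct the identity F'(theta) - f(theta) = 0 must hold.
F(theta) = -2*(2*sin(2*theta) + cos(2*theta))*exp(theta)/5 is an antiderivative of f.
Check: d/dtheta[-2*(2*sin(2*theta) + cos(2*theta))*exp(theta)/5] = -2*exp(theta)*cos(2*theta) = f(theta).
F(4) = -4*exp(4)*sin(8)/5 - 2*exp(4)*cos(8)/5; F(2) = -2*exp(2)*cos(4)/5 - 4*exp(2)*sin(4)/5.
Integral = F(4) - F(2) = -4*exp(4)*sin(8)/5 + 4*exp(2)*sin(4)/5 + 2*exp(2)*cos(4)/5 - 2*exp(4)*cos(8)/5.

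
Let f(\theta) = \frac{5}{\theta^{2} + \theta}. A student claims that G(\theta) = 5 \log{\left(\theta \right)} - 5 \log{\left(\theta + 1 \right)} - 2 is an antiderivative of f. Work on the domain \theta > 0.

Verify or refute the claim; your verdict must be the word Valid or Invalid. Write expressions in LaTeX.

d/d\theta[G] = \frac{5}{\theta^{2} + \theta}
This equals f(\theta) exactly, so the claim holds.

Valid. The derivative of G reproduces f.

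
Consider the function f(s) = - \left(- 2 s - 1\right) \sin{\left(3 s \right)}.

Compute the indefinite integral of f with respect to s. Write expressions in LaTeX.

Differentiate the proposed F(s) back; it has to land on f(s) exactly.
Check: d/ds[- \frac{2 s \cos{\left(3 s \right)}}{3} + \frac{2 \sin{\left(3 s \right)}}{9} - \frac{\cos{\left(3 s \right)}}{3}] = 2 s \sin{\left(3 s \right)} + \sin{\left(3 s \right)}, which equals f(s).

F(s) = - \frac{2 s \cos{\left(3 s \right)}}{3} + \frac{2 \sin{\left(3 s \right)}}{9} - \frac{\cos{\left(3 s \right)}}{3} + C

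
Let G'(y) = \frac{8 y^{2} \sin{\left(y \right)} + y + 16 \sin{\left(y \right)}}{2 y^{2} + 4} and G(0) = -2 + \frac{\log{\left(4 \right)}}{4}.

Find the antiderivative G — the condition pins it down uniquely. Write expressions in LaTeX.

A candidate passes only if d/dy[G] lands on the given G'(y) exactly.
A general antiderivative is \frac{\log{\left(2 y^{2} + 4 \right)}}{4} - 4 \cos{\left(y \right)} + C.
The condition gives C = -2 + \frac{\log{\left(4 \right)}}{4} - (-4 + \frac{\log{\left(4 \right)}}{4}) = 2.
So G(y) = \frac{\log{\left(2 y^{2} + 4 \right)}}{4} - 4 \cos{\left(y \right)} + 2.
Check: d/dy[\frac{\log{\left(2 y^{2} + 4 \right)}}{4} - 4 \cos{\left(y \right)} + 2] = \frac{8 y^{2} \sin{\left(y \right)} + y + 16 \sin{\left(y \right)}}{2 y^{2} + 4} = G'(y).

G(y) = \frac{\log{\left(2 y^{2} + 4 \right)}}{4} - 4 \cos{\left(y \right)} + 2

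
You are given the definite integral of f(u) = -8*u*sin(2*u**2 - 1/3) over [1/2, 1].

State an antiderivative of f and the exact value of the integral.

Antiderivative: F(u) = 2*cos(2*u**2 - 1/3); value = -2*cos(1/6) + 2*cos(5/3)

f matches the chain-rule pattern g'(h)*h' with inner function h(u) = 2*u**2 - 1/3; substituting w = h(u) collapses the integral.
F(u) = 2*cos(2*u**2 - 1/3) is an antiderivative of f.
Check: d/du[2*cos(2*u**2 - 1/3)] = -8*u*sin(2*u**2 - 1/3) = f(u).
F(1) = 2*cos(5/3); F(1/2) = 2*cos(1/6).
Integral = F(1) - F(1/2) = -2*cos(1/6) + 2*cos(5/3).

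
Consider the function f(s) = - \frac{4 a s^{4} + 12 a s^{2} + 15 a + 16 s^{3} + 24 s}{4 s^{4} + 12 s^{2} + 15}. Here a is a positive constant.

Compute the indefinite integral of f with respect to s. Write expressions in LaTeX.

F(s) = - a s - \log{\left(\frac{2 s^{4}}{3} + 2 s^{2} + \frac{5}{2} \right)} + C

A first test for any F(s): its s-derivative must equal f(s) identically.
Check: d/ds[- a s - \log{\left(\frac{2 s^{4}}{3} + 2 s^{2} + \frac{5}{2} \right)}] = \frac{- 4 a s^{4} - 12 a s^{2} - 15 a - 16 s^{3} - 24 s}{4 s^{4} + 12 s^{2} + 15}, which equals f(s).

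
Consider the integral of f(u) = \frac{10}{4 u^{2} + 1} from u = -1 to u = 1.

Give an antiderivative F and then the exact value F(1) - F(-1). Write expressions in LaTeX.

For F(u) to be correct the identity F'(u) - f(u) = 0 must hold.
F(u) = 5 \operatorname{atan}{\left(2 u \right)} is an antiderivative of f.
Check: d/du[5 \operatorname{atan}{\left(2 u \right)}] = \frac{10}{4 u^{2} + 1} = f(u).
F(1) = 5 \operatorname{atan}{\left(2 \right)}; F(-1) = - 5 \operatorname{atan}{\left(2 \right)}.
Integral = F(1) - F(-1) = 10 \operatorname{atan}{\left(2 \right)}.

Antiderivative: F(u) = 5 \operatorname{atan}{\left(2 u \right)}; value = 10 \operatorname{atan}{\left(2 \right)}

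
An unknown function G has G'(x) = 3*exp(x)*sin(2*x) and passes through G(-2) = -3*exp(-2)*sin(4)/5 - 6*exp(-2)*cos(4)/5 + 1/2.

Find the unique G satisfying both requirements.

G(x) = 3*exp(x)*sin(2*x)/5 - 6*exp(x)*cos(2*x)/5 + 1/2

The proposed G(x) is checked by its d/dx: the result must match the given G'(x).
A general antiderivative is 3*exp(x)*sin(2*x)/5 - 6*exp(x)*cos(2*x)/5 + C.
The condition gives C = -3*exp(-2)*sin(4)/5 - 6*exp(-2)*cos(4)/5 + 1/2 - (-3*exp(-2)*sin(4)/5 - 6*exp(-2)*cos(4)/5) = 1/2.
So G(x) = 3*exp(x)*sin(2*x)/5 - 6*exp(x)*cos(2*x)/5 + 1/2.
Check: d/dx[3*exp(x)*sin(2*x)/5 - 6*exp(x)*cos(2*x)/5 + 1/2] = 3*exp(x)*sin(2*x) = G'(x).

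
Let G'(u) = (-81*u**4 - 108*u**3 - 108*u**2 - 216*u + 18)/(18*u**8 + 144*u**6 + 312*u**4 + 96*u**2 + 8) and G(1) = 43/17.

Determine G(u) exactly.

Recognize the product-rule pattern: G'(u) = v'r + vr' with v = 1/(u**4/2 + 2*u**2 + 1/3), r = 3*u/4 + 3/4, so integration by parts undoes it.
A general antiderivative is (3*u/4 + 3/4)/(u**4/2 + 2*u**2 + 1/3) + C.
The condition gives C = 43/17 - (9/17) = 2.
So G(u) = (3*u/4 + 3/4)/(u**4/2 + 2*u**2 + 1/3) + 2.
Check: d/du[(3*u/4 + 3/4)/(u**4/2 + 2*u**2 + 1/3) + 2] = (-81*u**4 - 108*u**3 - 108*u**2 - 216*u + 18)/(18*u**8 + 144*u**6 + 312*u**4 + 96*u**2 + 8) = G'(u).

G(u) = (3*u/4 + 3/4)/(u**4/2 + 2*u**2 + 1/3) + 2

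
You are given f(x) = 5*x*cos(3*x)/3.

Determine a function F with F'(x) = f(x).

An antiderivative is F(x) = 5*x*sin(3*x)/9 + 5*cos(3*x)/27.

A first test for any F(x): its x-derivative must equal f(x) identically.
Check: d/dx[5*x*sin(3*x)/9 + 5*cos(3*x)/27] = 5*x*cos(3*x)/3 = f(x).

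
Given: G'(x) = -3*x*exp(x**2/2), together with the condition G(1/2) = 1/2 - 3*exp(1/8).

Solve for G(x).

G(x) = -(6*exp(x**2/2) - 1)/2

G'(x) matches the chain-rule pattern g'(h)*h' with inner function h(x) = x**2/2; substituting u = h(x) collapses the integral.
A general antiderivative is -3*exp(x**2/2) + C.
The condition gives C = 1/2 - 3*exp(1/8) - (-3*exp(1/8)) = 1/2.
So G(x) = -(6*exp(x**2/2) - 1)/2.
Check: d/dx[-(6*exp(x**2/2) - 1)/2] = -3*x*exp(x**2/2) = G'(x).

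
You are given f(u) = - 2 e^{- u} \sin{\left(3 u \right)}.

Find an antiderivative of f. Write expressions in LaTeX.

An antiderivative is F(u) = \frac{e^{- u} \sin{\left(3 u \right)}}{5} + \frac{3 e^{- u} \cos{\left(3 u \right)}}{5}.

Since d/du undoes antidifferentiation here, F'(u) = f(u) is required of F(u).
Check: d/du[\frac{e^{- u} \sin{\left(3 u \right)}}{5} + \frac{3 e^{- u} \cos{\left(3 u \right)}}{5}] = - 2 e^{- u} \sin{\left(3 u \right)} = f(u).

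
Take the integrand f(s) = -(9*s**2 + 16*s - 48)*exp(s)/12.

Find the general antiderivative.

F(s) = -(9*s**2 - 2*s - 46)*exp(s)/12 + C

f has the shape u'v + uv' for u = -3*s**2/4 + s/6 + 23/6 and v = exp(s) — it is the derivative of the product u*v.
Check: d/ds[-(9*s**2 - 2*s - 46)*exp(s)/12] = -3*s**2*exp(s)/4 - 4*s*exp(s)/3 + 4*exp(s), which equals f(s).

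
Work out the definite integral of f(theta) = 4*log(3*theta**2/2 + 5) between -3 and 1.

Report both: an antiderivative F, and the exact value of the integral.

A first test for any F(theta): its theta-derivative must equal f(theta) identically.
F(theta) = 4*(3*theta*log(3*theta**2/2 + 5) - 6*theta + 2*sqrt(30)*atan(sqrt(30)*theta/10))/3 is an antiderivative of f.
Check: d/dtheta[4*(3*theta*log(3*theta**2/2 + 5) - 6*theta + 2*sqrt(30)*atan(sqrt(30)*theta/10))/3] = 4*log(3*theta**2/2 + 5) = f(theta).
F(1) = -8 + 8*sqrt(30)*atan(sqrt(30)/10)/3 + 4*log(13/2); F(-3) = -12*log(37/2) - 8*sqrt(30)*atan(3*sqrt(30)/10)/3 + 24.
Integral = F(1) - F(-3) = -32 + 8*sqrt(30)*atan(sqrt(30)/10)/3 + 4*log(13/2) + 8*sqrt(30)*atan(3*sqrt(30)/10)/3 + 12*log(37/2).

Antiderivative: F(theta) = 4*(3*theta*log(3*theta**2/2 + 5) - 6*theta + 2*sqrt(30)*atan(sqrt(30)*theta/10))/3; value = -32 + 8*sqrt(30)*atan(sqrt(30)/10)/3 + 4*log(13/2) + 8*sqrt(30)*atan(3*sqrt(30)/10)/3 + 12*log(37/2)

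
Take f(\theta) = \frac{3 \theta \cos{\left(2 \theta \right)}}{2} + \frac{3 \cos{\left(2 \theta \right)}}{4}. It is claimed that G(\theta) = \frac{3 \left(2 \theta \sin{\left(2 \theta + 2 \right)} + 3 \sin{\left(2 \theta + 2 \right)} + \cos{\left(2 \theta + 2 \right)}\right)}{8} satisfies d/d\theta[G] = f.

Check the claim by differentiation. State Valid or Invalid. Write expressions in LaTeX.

d/d\theta[G] = \frac{3 \theta \cos{\left(2 \theta + 2 \right)}}{2} + \frac{9 \cos{\left(2 \theta + 2 \right)}}{4}
d/d\theta[G] - f(\theta) = - \frac{3 \theta \cos{\left(2 \theta \right)}}{2} + \frac{3 \theta \cos{\left(2 \theta + 2 \right)}}{2} - \frac{3 \cos{\left(2 \theta \right)}}{4} + \frac{9 \cos{\left(2 \theta + 2 \right)}}{4} != 0.

Invalid: d/d\theta[G] - f = - \frac{3 \theta \cos{\left(2 \theta \right)}}{2} + \frac{3 \theta \cos{\left(2 \theta + 2 \right)}}{2} - \frac{3 \cos{\left(2 \theta \right)}}{4} + \frac{9 \cos{\left(2 \theta + 2 \right)}}{4}, which is not 0.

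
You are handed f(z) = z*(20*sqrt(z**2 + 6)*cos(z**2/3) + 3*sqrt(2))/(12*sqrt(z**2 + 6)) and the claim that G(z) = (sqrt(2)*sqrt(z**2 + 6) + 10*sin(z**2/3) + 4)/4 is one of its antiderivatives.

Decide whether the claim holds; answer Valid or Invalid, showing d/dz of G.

d/dz[G] = (20*z*sqrt(z**2 + 6)*cos(z**2/3) + 3*sqrt(2)*z)/(12*sqrt(z**2 + 6))
This equals f(z) exactly, so the claim holds.

Valid - differentiating G returns exactly f.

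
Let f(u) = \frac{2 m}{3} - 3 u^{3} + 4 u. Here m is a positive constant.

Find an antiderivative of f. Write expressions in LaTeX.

An antiderivative is F(u) = \frac{2 m u}{3} - \frac{3 u^{4}}{4} + 2 u^{2}.

The integrand splits into summands that can be handled one at a time.
Check: d/du[\frac{2 m u}{3} - \frac{3 u^{4}}{4} + 2 u^{2}] = \frac{2 m}{3} - 3 u^{3} + 4 u = f(u).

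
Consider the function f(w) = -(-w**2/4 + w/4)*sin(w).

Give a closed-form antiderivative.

Whatever form F(w) takes, F'(w) = f(w) is non-negotiable.
Check: d/dw[-w**2*cos(w)/4 + w*sin(w)/2 + w*cos(w)/4 - sin(w)/4 + cos(w)/2] = w**2*sin(w)/4 - w*sin(w)/4, which equals f(w).

An antiderivative is F(w) = -w**2*cos(w)/4 + w*sin(w)/2 + w*cos(w)/4 - sin(w)/4 + cos(w)/2.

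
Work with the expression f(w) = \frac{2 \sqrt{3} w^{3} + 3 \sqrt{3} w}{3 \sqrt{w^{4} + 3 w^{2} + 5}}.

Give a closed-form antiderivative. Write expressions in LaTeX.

An antiderivative is F(w) = \sqrt{\frac{w^{4}}{3} + w^{2} + \frac{5}{3}}.

The substitution u = \frac{w^{4}}{3} + w^{2} + \frac{5}{3} works: f is exactly (dF/du)*(du/dw) for that inner function.
Check: d/dw[\sqrt{\frac{w^{4}}{3} + w^{2} + \frac{5}{3}}] = \frac{2 \sqrt{3} w^{3} + 3 \sqrt{3} w}{3 \sqrt{w^{4} + 3 w^{2} + 5}} = f(w).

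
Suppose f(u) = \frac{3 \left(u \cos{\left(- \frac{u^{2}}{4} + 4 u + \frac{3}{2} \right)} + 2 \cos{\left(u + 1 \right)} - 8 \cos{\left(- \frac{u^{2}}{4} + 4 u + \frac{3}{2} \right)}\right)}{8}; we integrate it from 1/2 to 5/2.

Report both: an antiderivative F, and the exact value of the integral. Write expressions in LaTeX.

Antiderivative: F(u) = \frac{3 \left(\sin{\left(u + 1 \right)} - \sin{\left(- \frac{u^{2}}{4} + 4 u + \frac{3}{2} \right)}\right)}{4}; value = - \frac{3 \sin{\left(\frac{3}{2} \right)}}{4} + \frac{3 \sin{\left(\frac{7}{2} \right)}}{4} + \frac{3 \sin{\left(\frac{55}{16} \right)}}{4} - \frac{3 \sin{\left(\frac{159}{16} \right)}}{4}

An antiderivative F(u) passes only if d/du[F] lands on f(u) exactly.
F(u) = \frac{3 \left(\sin{\left(u + 1 \right)} - \sin{\left(- \frac{u^{2}}{4} + 4 u + \frac{3}{2} \right)}\right)}{4} is an antiderivative of f.
Check: d/du[\frac{3 \left(\sin{\left(u + 1 \right)} - \sin{\left(- \frac{u^{2}}{4} + 4 u + \frac{3}{2} \right)}\right)}{4}] = \frac{3 u \cos{\left(- \frac{u^{2}}{4} + 4 u + \frac{3}{2} \right)}}{8} + \frac{3 \cos{\left(u + 1 \right)}}{4} - 3 \cos{\left(- \frac{u^{2}}{4} + 4 u + \frac{3}{2} \right)}, which equals f(u).
F(5/2) = \frac{3 \sin{\left(\frac{7}{2} \right)}}{4} - \frac{3 \sin{\left(\frac{159}{16} \right)}}{4}; F(1/2) = - \frac{3 \sin{\left(\frac{55}{16} \right)}}{4} + \frac{3 \sin{\left(\frac{3}{2} \right)}}{4}.
Integral = F(5/2) - F(1/2) = - \frac{3 \sin{\left(\frac{3}{2} \right)}}{4} + \frac{3 \sin{\left(\frac{7}{2} \right)}}{4} + \frac{3 \sin{\left(\frac{55}{16} \right)}}{4} - \frac{3 \sin{\left(\frac{159}{16} \right)}}{4}.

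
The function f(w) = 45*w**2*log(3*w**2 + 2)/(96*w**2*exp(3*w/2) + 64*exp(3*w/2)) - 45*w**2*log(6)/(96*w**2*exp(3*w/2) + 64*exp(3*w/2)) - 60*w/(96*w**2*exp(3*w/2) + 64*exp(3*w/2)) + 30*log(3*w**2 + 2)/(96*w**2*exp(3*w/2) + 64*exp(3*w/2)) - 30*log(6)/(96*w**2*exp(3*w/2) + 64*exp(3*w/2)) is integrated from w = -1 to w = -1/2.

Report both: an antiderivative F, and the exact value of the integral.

Antiderivative: F(w) = -5*exp(-3*w/2)*log(w**2/2 + 1/3)/16; value = 5*exp(3/2)*log(5/6)/16 - 5*exp(3/4)*log(11/24)/16

Recognize the product-rule pattern: f = u'v + uv' with u = -5*exp(-3*w/2)/16, v = log(w**2/2 + 1/3), so integration by parts undoes it.
F(w) = -5*exp(-3*w/2)*log(w**2/2 + 1/3)/16 is an antiderivative of f.
Check: d/dw[-5*exp(-3*w/2)*log(w**2/2 + 1/3)/16] = (45*w**2*log(3*w**2 + 2) - 45*w**2*log(6) - 60*w + 30*log(3*w**2 + 2) - 30*log(6))/(96*w**2*exp(3*w/2) + 64*exp(3*w/2)), which equals f(w).
F(-1/2) = -5*exp(3/4)*log(11/24)/16; F(-1) = -5*exp(3/2)*log(5/6)/16.
Integral = F(-1/2) - F(-1) = 5*exp(3/2)*log(5/6)/16 - 5*exp(3/4)*log(11/24)/16.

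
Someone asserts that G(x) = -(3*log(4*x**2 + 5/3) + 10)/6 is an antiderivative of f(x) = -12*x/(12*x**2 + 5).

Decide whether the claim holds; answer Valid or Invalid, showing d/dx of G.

Valid: G'(x) = f(x).

d/dx[G] = -12*x/(12*x**2 + 5)
This equals f(x) exactly, so the claim holds.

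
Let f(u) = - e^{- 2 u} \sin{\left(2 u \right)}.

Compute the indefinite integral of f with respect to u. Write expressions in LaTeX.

An antiderivative F(u) passes only if d/du[F] lands on f(u) exactly.
Check: d/du[\frac{e^{- 2 u} \sin{\left(2 u \right)}}{4} + \frac{e^{- 2 u} \cos{\left(2 u \right)}}{4}] = - e^{- 2 u} \sin{\left(2 u \right)} = f(u).

F(u) = \frac{e^{- 2 u} \sin{\left(2 u \right)}}{4} + \frac{e^{- 2 u} \cos{\left(2 u \right)}}{4} + C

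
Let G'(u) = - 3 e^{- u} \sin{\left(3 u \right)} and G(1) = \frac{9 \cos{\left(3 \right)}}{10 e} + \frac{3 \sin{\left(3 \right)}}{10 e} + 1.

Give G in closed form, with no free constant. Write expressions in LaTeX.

G(u) = \frac{\left(10 e^{u} + 3 \sin{\left(3 u \right)} + 9 \cos{\left(3 u \right)}\right) e^{- u}}{10}

For G(u) to be correct, d/du[G] must agree with the stated G'(u) identically.
A general antiderivative is \frac{3 e^{- u} \sin{\left(3 u \right)}}{10} + \frac{9 e^{- u} \cos{\left(3 u \right)}}{10} + C.
The condition gives C = \frac{9 \cos{\left(3 \right)}}{10 e} + \frac{3 \sin{\left(3 \right)}}{10 e} + 1 - (\frac{9 \cos{\left(3 \right)}}{10 e} + \frac{3 \sin{\left(3 \right)}}{10 e}) = 1.
So G(u) = \frac{\left(10 e^{u} + 3 \sin{\left(3 u \right)} + 9 \cos{\left(3 u \right)}\right) e^{- u}}{10}.
Check: d/du[\frac{\left(10 e^{u} + 3 \sin{\left(3 u \right)} + 9 \cos{\left(3 u \right)}\right) e^{- u}}{10}] = - 3 e^{- u} \sin{\left(3 u \right)} = G'(u).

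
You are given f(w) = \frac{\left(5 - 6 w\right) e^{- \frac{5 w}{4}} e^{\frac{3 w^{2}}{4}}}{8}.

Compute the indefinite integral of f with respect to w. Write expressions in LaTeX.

F(w) = - \frac{e^{\frac{3 w^{2}}{4} - \frac{5 w}{4}}}{2} + C

f matches the chain-rule pattern g'(h)*h' with inner function h(w) = \frac{3 w^{2}}{4} - \frac{5 w}{4}; substituting u = h(w) collapses the integral.
Check: d/dw[- \frac{e^{\frac{3 w^{2}}{4} - \frac{5 w}{4}}}{2}] = - \frac{3 w e^{- \frac{5 w}{4}} e^{\frac{3 w^{2}}{4}}}{4} + \frac{5 e^{- \frac{5 w}{4}} e^{\frac{3 w^{2}}{4}}}{8}, which equals f(w).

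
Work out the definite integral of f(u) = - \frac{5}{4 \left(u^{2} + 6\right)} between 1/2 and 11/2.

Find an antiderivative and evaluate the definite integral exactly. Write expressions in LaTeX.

Since d/du undoes antidifferentiation here, F'(u) = f(u) is required of F(u).
F(u) = - \frac{5 \sqrt{6} \operatorname{atan}{\left(\frac{\sqrt{6} u}{6} \right)}}{24} is an antiderivative of f.
Check: d/du[- \frac{5 \sqrt{6} \operatorname{atan}{\left(\frac{\sqrt{6} u}{6} \right)}}{24}] = - \frac{5}{4 u^{2} + 24}, which equals f(u).
F(11/2) = - \frac{5 \sqrt{6} \operatorname{atan}{\left(\frac{11 \sqrt{6}}{12} \right)}}{24}; F(1/2) = - \frac{5 \sqrt{6} \operatorname{atan}{\left(\frac{\sqrt{6}}{12} \right)}}{24}.
Integral = F(11/2) - F(1/2) = - \frac{5 \sqrt{6} \operatorname{atan}{\left(\frac{11 \sqrt{6}}{12} \right)}}{24} + \frac{5 \sqrt{6} \operatorname{atan}{\left(\frac{\sqrt{6}}{12} \right)}}{24}.

Antiderivative: F(u) = - \frac{5 \sqrt{6} \operatorname{atan}{\left(\frac{\sqrt{6} u}{6} \right)}}{24}; value = - \frac{5 \sqrt{6} \operatorname{atan}{\left(\frac{11 \sqrt{6}}{12} \right)}}{24} + \frac{5 \sqrt{6} \operatorname{atan}{\left(\frac{\sqrt{6}}{12} \right)}}{24}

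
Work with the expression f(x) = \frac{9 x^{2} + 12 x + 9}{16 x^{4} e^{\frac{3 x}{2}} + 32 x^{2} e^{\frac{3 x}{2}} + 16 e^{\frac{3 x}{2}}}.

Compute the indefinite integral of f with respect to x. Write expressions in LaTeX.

Recognize the product-rule pattern: f = u'v + uv' with u = - \frac{3}{8 \left(x^{2} + 1\right)}, v = e^{- \frac{3 x}{2}}, so integration by parts undoes it.
Check: d/dx[- \frac{3}{8 x^{2} e^{\frac{3 x}{2}} + 8 e^{\frac{3 x}{2}}}] = \frac{9 x^{2} + 12 x + 9}{16 x^{4} e^{\frac{3 x}{2}} + 32 x^{2} e^{\frac{3 x}{2}} + 16 e^{\frac{3 x}{2}}} = f(x).

F(x) = - \frac{3}{8 x^{2} e^{\frac{3 x}{2}} + 8 e^{\frac{3 x}{2}}} + C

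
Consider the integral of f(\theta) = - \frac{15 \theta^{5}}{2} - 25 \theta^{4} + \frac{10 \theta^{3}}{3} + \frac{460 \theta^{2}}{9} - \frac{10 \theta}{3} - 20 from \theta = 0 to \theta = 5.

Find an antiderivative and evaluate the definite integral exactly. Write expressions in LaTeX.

Antiderivative: F(\theta) = - \frac{5 \left(3 \theta^{2} + 4 \theta - 6\right)^{3}}{108}; value = - \frac{3525925}{108}

The substitution u = - \theta^{2} - \frac{4 \theta}{3} + 2 works: f is exactly (dF/du)*(du/d\theta) for that inner function.
F(\theta) = - \frac{5 \left(3 \theta^{2} + 4 \theta - 6\right)^{3}}{108} is an antiderivative of f.
Check: d/d\theta[- \frac{5 \left(3 \theta^{2} + 4 \theta - 6\right)^{3}}{108}] = - \frac{15 \theta^{5}}{2} - 25 \theta^{4} + \frac{10 \theta^{3}}{3} + \frac{460 \theta^{2}}{9} - \frac{10 \theta}{3} - 20 = f(\theta).
F(5) = - \frac{3524845}{108}; F(0) = 10.
Integral = F(5) - F(0) = - \frac{3525925}{108}.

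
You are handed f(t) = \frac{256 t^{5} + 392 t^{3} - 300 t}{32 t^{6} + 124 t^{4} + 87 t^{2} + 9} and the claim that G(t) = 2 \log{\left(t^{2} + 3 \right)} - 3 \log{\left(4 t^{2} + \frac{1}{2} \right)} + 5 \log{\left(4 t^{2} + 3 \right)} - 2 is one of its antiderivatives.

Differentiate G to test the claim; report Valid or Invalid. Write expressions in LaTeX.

Valid. The derivative of G reproduces f.

d/dt[G] = \frac{256 t^{5} + 392 t^{3} - 300 t}{32 t^{6} + 124 t^{4} + 87 t^{2} + 9}
This equals f(t) exactly, so the claim holds.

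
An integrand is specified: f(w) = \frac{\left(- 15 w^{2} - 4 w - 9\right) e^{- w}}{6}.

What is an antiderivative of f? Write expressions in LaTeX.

An antiderivative is F(w) = \frac{\left(15 w^{2} + 34 w + 43\right) e^{- w}}{6}.

Recognize the product-rule pattern: f = u'v + uv' with u = \frac{5 w^{2}}{2} + \frac{17 w}{3} + \frac{43}{6}, v = e^{- w}, so integration by parts undoes it.
Check: d/dw[\frac{\left(15 w^{2} + 34 w + 43\right) e^{- w}}{6}] = \frac{\left(- 15 w^{2} - 4 w - 9\right) e^{- w}}{6} = f(w).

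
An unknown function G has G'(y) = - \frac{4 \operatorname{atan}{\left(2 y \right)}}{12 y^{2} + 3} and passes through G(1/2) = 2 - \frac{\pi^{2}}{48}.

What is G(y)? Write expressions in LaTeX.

G(y) = 2 - \frac{\operatorname{atan}^{2}{\left(2 y \right)}}{3}

G'(y) matches the chain-rule pattern g'(h)*h' with inner function h(y) = \operatorname{atan}{\left(2 y \right)}; substituting u = h(y) collapses the integral.
A general antiderivative is - \frac{\operatorname{atan}^{2}{\left(2 y \right)}}{3} + C.
The condition gives C = 2 - \frac{\pi^{2}}{48} - (- \frac{\pi^{2}}{48}) = 2.
So G(y) = 2 - \frac{\operatorname{atan}^{2}{\left(2 y \right)}}{3}.
Check: d/dy[2 - \frac{\operatorname{atan}^{2}{\left(2 y \right)}}{3}] = - \frac{4 \operatorname{atan}{\left(2 y \right)}}{12 y^{2} + 3} = G'(y).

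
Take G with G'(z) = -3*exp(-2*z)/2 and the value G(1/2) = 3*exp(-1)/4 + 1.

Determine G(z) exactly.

G(z) = (4*exp(2*z) + 3)*exp(-2*z)/4

Check a candidate G(z) by differentiating: d/dz[G] must match the given G'(z).
A general antiderivative is 3*exp(-2*z)/4 + C.
The condition gives C = 3*exp(-1)/4 + 1 - (3*exp(-1)/4) = 1.
So G(z) = (4*exp(2*z) + 3)*exp(-2*z)/4.
Check: d/dz[(4*exp(2*z) + 3)*exp(-2*z)/4] = -3*exp(-2*z)/2 = G'(z).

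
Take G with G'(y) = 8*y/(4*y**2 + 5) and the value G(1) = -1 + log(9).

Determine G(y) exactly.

G(y) = log(4*y**2 + 5) - 1

The substitution u = 4*y**2 + 5 works: G'(y) is exactly (dG/du)*(du/dy) for that inner function.
A general antiderivative is log(4*y**2 + 5) + C.
The condition gives C = -1 + log(9) - (log(9)) = -1.
So G(y) = log(4*y**2 + 5) - 1.
Check: d/dy[log(4*y**2 + 5) - 1] = 8*y/(4*y**2 + 5) = G'(y).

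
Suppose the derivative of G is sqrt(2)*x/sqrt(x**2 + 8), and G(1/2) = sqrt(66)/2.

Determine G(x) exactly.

G(x) = 2*sqrt(x**2/2 + 4)

The substitution u = x**2/2 + 4 works: G'(x) is exactly (dG/du)*(du/dx) for that inner function.
A general antiderivative is 2*sqrt(x**2/2 + 4) + C.
The condition gives C = sqrt(66)/2 - (sqrt(66)/2) = 0.
So G(x) = 2*sqrt(x**2/2 + 4).
Check: d/dx[2*sqrt(x**2/2 + 4)] = sqrt(2)*x/sqrt(x**2 + 8) = G'(x).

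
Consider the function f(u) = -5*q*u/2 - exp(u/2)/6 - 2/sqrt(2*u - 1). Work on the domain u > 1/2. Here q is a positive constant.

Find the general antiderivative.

The integrand splits into summands that can be handled one at a time.
Check: d/du[-5*q*u**2/4 - 2*sqrt(2*u - 1) - exp(u/2)/3] = (-15*q*u*sqrt(2*u - 1) - sqrt(2*u - 1)*exp(u/2) - 12)/(6*sqrt(2*u - 1)), which equals f(u).

F(u) = -5*q*u**2/4 - 2*sqrt(2*u - 1) - exp(u/2)/3 + C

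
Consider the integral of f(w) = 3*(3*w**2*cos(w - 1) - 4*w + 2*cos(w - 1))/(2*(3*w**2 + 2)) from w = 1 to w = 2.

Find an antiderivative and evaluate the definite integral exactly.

For F(w) to be correct the identity F'(w) - f(w) = 0 must hold.
F(w) = -log(2*w**2 + 4/3) + 3*sin(w - 1)/2 is an antiderivative of f.
Check: d/dw[-log(2*w**2 + 4/3) + 3*sin(w - 1)/2] = (9*w**2*cos(w - 1) - 12*w + 6*cos(w - 1))/(6*w**2 + 4), which equals f(w).
F(2) = -log(28/3) + 3*sin(1)/2; F(1) = -log(10/3).
Integral = F(2) - F(1) = -log(28/3) + log(10/3) + 3*sin(1)/2.

Antiderivative: F(w) = -log(2*w**2 + 4/3) + 3*sin(w - 1)/2; value = -log(28/3) + log(10/3) + 3*sin(1)/2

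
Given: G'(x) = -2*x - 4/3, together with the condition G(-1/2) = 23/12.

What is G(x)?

Recover the given G'(x) by differentiating a candidate G(x); any mismatch rules it out.
A general antiderivative is -x**2 - 4*x/3 + 1 + C.
The condition gives C = 23/12 - (17/12) = 1/2.
So G(x) = (-6*x**2 - 8*x + 9)/6.
Check: d/dx[(-6*x**2 - 8*x + 9)/6] = -2*x - 4/3 = G'(x).

G(x) = (-6*x**2 - 8*x + 9)/6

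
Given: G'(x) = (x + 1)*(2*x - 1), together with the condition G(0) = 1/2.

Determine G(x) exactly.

G(x) = (4*x**3 + 3*x**2 - 6*x + 3)/6

Any candidate G(x) must reproduce the stated G'(x) exactly.
A general antiderivative is 2*x**3/3 + x**2/2 - x + C.
The condition gives C = 1/2 - (0) = 1/2.
So G(x) = (4*x**3 + 3*x**2 - 6*x + 3)/6.
Check: d/dx[(4*x**3 + 3*x**2 - 6*x + 3)/6] = 2*x**2 + x - 1, which equals G'(x).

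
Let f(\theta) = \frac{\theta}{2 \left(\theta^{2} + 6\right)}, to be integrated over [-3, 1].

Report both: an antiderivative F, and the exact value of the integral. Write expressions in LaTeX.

Antiderivative: F(\theta) = \frac{\log{\left(\theta^{2} + 6 \right)}}{4}; value = - \frac{\log{\left(15 \right)}}{4} + \frac{\log{\left(7 \right)}}{4}

f matches the chain-rule pattern g'(h)*h' with inner function h(\theta) = \theta^{2} + 6; substituting u = h(\theta) collapses the integral.
F(\theta) = \frac{\log{\left(\theta^{2} + 6 \right)}}{4} is an antiderivative of f.
Check: d/d\theta[\frac{\log{\left(\theta^{2} + 6 \right)}}{4}] = \frac{\theta}{2 \theta^{2} + 12}, which equals f(\theta).
F(1) = \frac{\log{\left(7 \right)}}{4}; F(-3) = \frac{\log{\left(15 \right)}}{4}.
Integral = F(1) - F(-3) = - \frac{\log{\left(15 \right)}}{4} + \frac{\log{\left(7 \right)}}{4}.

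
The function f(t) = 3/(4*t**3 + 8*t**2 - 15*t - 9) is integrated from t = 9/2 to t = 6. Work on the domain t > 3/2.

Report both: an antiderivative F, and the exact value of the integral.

Factor the denominator ((t + 3)*(2*t - 3)*(2*t + 1)) and decompose: f = -3/(10*(2*t + 1)) + 1/(6*(2*t - 3)) + 1/(15*(t + 3)); each piece integrates to a log, atan, or power term.
F(t) = log(t - 3/2)/12 - 3*log(t + 1/2)/20 + log(t + 3)/15 is an antiderivative of f.
Check: d/dt[log(t - 3/2)/12 - 3*log(t + 1/2)/20 + log(t + 3)/15] = 3/(4*t**3 + 8*t**2 - 15*t - 9) = f(t).
F(6) = -3*log(13/2)/20 + log(9/2)/12 + log(9)/15; F(9/2) = -3*log(5)/20 + log(3)/12 + log(15/2)/15.
Integral = F(6) - F(9/2) = -3*log(13/2)/20 - log(15/2)/15 - log(3)/12 + log(9/2)/12 + log(9)/15 + 3*log(5)/20.

Antiderivative: F(t) = log(t - 3/2)/12 - 3*log(t + 1/2)/20 + log(t + 3)/15; value = -3*log(13/2)/20 - log(15/2)/15 - log(3)/12 + log(9/2)/12 + log(9)/15 + 3*log(5)/20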